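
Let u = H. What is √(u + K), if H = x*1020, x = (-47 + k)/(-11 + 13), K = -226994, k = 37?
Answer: I*√232094 ≈ 481.76*I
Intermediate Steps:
x = -5 (x = (-47 + 37)/(-11 + 13) = -10/2 = -10*½ = -5)
H = -5100 (H = -5*1020 = -5100)
u = -5100
√(u + K) = √(-5100 - 226994) = √(-232094) = I*√232094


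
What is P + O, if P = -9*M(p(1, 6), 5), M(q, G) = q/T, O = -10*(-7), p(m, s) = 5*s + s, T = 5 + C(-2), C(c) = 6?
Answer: 446/11 ≈ 40.545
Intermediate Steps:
T = 11 (T = 5 + 6 = 11)
p(m, s) = 6*s
O = 70
M(q, G) = q/11
P = -324/11 (P = -9*6*6/11 = -9*36/11 = -324/11 ≈ -29.455)
P + O = -324/11 + 70 = 446/11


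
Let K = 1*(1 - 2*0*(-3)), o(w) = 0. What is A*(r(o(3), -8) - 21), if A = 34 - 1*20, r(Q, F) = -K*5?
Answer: -364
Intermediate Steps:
K = 1 (K = 1*(1 + 0*(-3)) = 1*(1 + 0) = 1*1 = 1)
r(Q, F) = -5 (r(Q, F) = -1*1*5 = -1*5 = -5)
A = 14 (A = 34 - 20 = 14)
A*(r(o(3), -8) - 21) = 14*(-5 - 21) = 14*(-26) = -364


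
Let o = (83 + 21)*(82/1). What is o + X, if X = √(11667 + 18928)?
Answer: 8528 + √30595 ≈ 8702.9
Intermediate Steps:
o = 8528 (o = 104*(82*1) = 104*82 = 8528)
X = √30595 ≈ 174.91
o + X = 8528 + √30595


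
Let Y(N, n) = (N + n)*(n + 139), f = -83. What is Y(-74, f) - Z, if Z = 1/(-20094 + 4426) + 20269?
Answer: -455327747/15668 ≈ -29061.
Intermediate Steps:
Y(N, n) = (139 + n)*(N + n) (Y(N, n) = (N + n)*(139 + n) = (139 + n)*(N + n))
Z = 317574691/15668 (Z = 1/(-15668) + 20269 = -1/15668 + 20269 = 317574691/15668 ≈ 20269.)
Y(-74, f) - Z = ((-83)² + 139*(-74) + 139*(-83) - 74*(-83)) - 1*317574691/15668 = (6889 - 10286 - 11537 + 6142) - 317574691/15668 = -8792 - 317574691/15668 = -455327747/15668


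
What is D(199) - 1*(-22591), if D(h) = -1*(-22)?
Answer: 22613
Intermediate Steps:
D(h) = 22
D(199) - 1*(-22591) = 22 - 1*(-22591) = 22 + 22591 = 22613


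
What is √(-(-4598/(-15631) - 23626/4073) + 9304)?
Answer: 2*√1591063684420522/826819 ≈ 96.486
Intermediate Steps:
√(-(-4598/(-15631) - 23626/4073) + 9304) = √(-(-4598*(-1/15631) - 23626*1/4073) + 9304) = √(-(418/1421 - 23626/4073) + 9304) = √(-1*(-31870032/5787733) + 9304) = √(31870032/5787733 + 9304) = √(53880937864/5787733) = 2*√1591063684420522/826819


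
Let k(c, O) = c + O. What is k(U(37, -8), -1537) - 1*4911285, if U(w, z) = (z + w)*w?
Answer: -4911749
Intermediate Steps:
U(w, z) = w*(w + z) (U(w, z) = (w + z)*w = w*(w + z))
k(c, O) = O + c
k(U(37, -8), -1537) - 1*4911285 = (-1537 + 37*(37 - 8)) - 1*4911285 = (-1537 + 37*29) - 4911285 = (-1537 + 1073) - 4911285 = -464 - 4911285 = -4911749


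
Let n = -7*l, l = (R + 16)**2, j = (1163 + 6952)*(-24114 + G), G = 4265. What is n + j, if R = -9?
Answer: -161074978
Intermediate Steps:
j = -161074635 (j = (1163 + 6952)*(-24114 + 4265) = 8115*(-19849) = -161074635)
l = 49 (l = (-9 + 16)**2 = 7**2 = 49)
n = -343 (n = -7*49 = -343)
n + j = -343 - 161074635 = -161074978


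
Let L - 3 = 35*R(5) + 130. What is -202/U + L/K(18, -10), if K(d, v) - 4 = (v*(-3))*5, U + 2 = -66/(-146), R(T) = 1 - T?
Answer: 324299/2486 ≈ 130.45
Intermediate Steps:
U = -113/73 (U = -2 - 66/(-146) = -2 - 66*(-1/146) = -2 + 33/73 = -113/73 ≈ -1.5479)
K(d, v) = 4 - 15*v (K(d, v) = 4 + (v*(-3))*5 = 4 - 3*v*5 = 4 - 15*v)
L = -7 (L = 3 + (35*(1 - 1*5) + 130) = 3 + (35*(1 - 5) + 130) = 3 + (35*(-4) + 130) = 3 + (-140 + 130) = 3 - 10 = -7)
-202/U + L/K(18, -10) = -202/(-113/73) - 7/(4 - 15*(-10)) = -202*(-73/113) - 7/(4 + 150) = 14746/113 - 7/154 = 14746/113 - 7*1/154 = 14746/113 - 1/22 = 324299/2486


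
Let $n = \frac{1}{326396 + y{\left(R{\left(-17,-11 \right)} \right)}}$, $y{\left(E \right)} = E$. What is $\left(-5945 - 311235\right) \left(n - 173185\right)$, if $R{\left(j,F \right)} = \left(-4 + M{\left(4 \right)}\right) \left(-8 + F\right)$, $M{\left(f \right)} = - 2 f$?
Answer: $\frac{4485430899025505}{81656} \approx 5.4931 \cdot 10^{10}$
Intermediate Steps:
$R{\left(j,F \right)} = 96 - 12 F$ ($R{\left(j,F \right)} = \left(-4 - 8\right) \left(-8 + F\right) = - 12 \left(-8 + F\right) = 96 - 12 F$)
$n = \frac{1}{326624}$ ($n = \frac{1}{326396 + \left(96 - -132\right)} = \frac{1}{326396 + \left(96 + 132\right)} = \frac{1}{326396 + 228} = \frac{1}{326624} \approx 3.0616 \cdot 10^{-6}$)
$\left(-5945 - 311235\right) \left(n - 173185\right) = \left(-5945 - 311235\right) \left(\frac{1}{326624} - 173185\right) = \left(-317180\right) \left(- \frac{56566377439}{326624}\right) = \frac{4485430899025505}{81656}$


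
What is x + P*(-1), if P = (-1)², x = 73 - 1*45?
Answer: 27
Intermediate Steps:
x = 28 (x = 73 - 45 = 28)
P = 1
x + P*(-1) = 28 + 1*(-1) = 28 - 1 = 27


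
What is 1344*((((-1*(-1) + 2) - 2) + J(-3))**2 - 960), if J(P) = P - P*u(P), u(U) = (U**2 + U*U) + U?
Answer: 1194816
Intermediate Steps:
u(U) = U + 2*U**2 (u(U) = (U**2 + U**2) + U = 2*U**2 + U = U + 2*U**2)
J(P) = P - P**2*(1 + 2*P) (J(P) = P - P*P*(1 + 2*P) = P - P**2*(1 + 2*P))
1344*((((-1*(-1) + 2) - 2) + J(-3))**2 - 960) = 1344*((((-1*(-1) + 2) - 2) - 3*(1 - 1*(-3) - 2*(-3)**2))**2 - 960) = 1344*((((1 + 2) - 2) - 3*(1 + 3 - 2*9))**2 - 960) = 1344*(((3 - 2) - 3*(1 + 3 - 18))**2 - 960) = 1344*((1 - 3*(-14))**2 - 960) = 1344*((1 + 42)**2 - 960) = 1344*(43**2 - 960) = 1344*(1849 - 960) = 1344*889 = 1194816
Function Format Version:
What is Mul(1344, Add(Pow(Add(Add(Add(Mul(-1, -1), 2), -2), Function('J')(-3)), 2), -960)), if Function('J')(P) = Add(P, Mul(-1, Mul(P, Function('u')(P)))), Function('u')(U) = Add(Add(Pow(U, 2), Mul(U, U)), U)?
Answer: 1194816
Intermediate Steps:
Function('u')(U) = Add(U, Mul(2, Pow(U, 2))) (Function('u')(U) = Add(Add(Pow(U, 2), Pow(U, 2)), U) = Add(Mul(2, Pow(U, 2)), U) = Add(U, Mul(2, Pow(U, 2))))
Function('J')(P) = Add(P, Mul(-1, Pow(P, 2), Add(1, Mul(2, P)))) (Function('J')(P) = Add(P, Mul(-1, Mul(P, Mul(P, Add(1, Mul(2, P)))))) = Add(P, Mul(-1, Mul(Pow(P, 2), Add(1, Mul(2, P))))) = Add(P, Mul(-1, Pow(P, 2), Add(1, Mul(2, P)))))
Mul(1344, Add(Pow(Add(Add(Add(Mul(-1, -1), 2), -2), Function('J')(-3)), 2), -960)) = Mul(1344, Add(Pow(Add(Add(Add(Mul(-1, -1), 2), -2), Mul(-3, Add(1, Mul(-1, -3), Mul(-2, Pow(-3, 2))))), 2), -960)) = Mul(1344, Add(Pow(Add(Add(Add(1, 2), -2), Mul(-3, Add(1, 3, Mul(-2, 9)))), 2), -960)) = Mul(1344, Add(Pow(Add(Add(3, -2), Mul(-3, Add(1, 3, -18))), 2), -960)) = Mul(1344, Add(Pow(Add(1, Mul(-3, -14)), 2), -960)) = Mul(1344, Add(Pow(Add(1, 42), 2), -960)) = Mul(1344, Add(Pow(43, 2), -960)) = Mul(1344, Add(1849, -960)) = Mul(1344, 889) = 1194816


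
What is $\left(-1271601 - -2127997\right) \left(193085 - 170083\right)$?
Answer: $19698820792$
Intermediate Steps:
$\left(-1271601 - -2127997\right) \left(193085 - 170083\right) = \left(-1271601 + \left(-186953 + 2314950\right)\right) 23002 = \left(-1271601 + 2127997\right) 23002 = 856396 \cdot 23002 = 19698820792$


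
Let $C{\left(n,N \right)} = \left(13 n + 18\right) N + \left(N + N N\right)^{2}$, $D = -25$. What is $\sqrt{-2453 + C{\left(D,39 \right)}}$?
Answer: $\sqrt{2419174} \approx 1555.4$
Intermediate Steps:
$C{\left(n,N \right)} = \left(N + N^{2}\right)^{2} + N \left(18 + 13 n\right)$ ($C{\left(n,N \right)} = \left(18 + 13 n\right) N + \left(N + N^{2}\right)^{2} = N \left(18 + 13 n\right) + \left(N + N^{2}\right)^{2} = \left(N + N^{2}\right)^{2} + N \left(18 + 13 n\right)$)
$\sqrt{-2453 + C{\left(D,39 \right)}} = \sqrt{-2453 + 39 \left(18 + 13 \left(-25\right) + 39 \left(1 + 39\right)^{2}\right)} = \sqrt{-2453 + 39 \left(18 - 325 + 39 \cdot 40^{2}\right)} = \sqrt{-2453 + 39 \left(18 - 325 + 39 \cdot 1600\right)} = \sqrt{-2453 + 39 \left(18 - 325 + 62400\right)} = \sqrt{-2453 + 39 \cdot 62093} = \sqrt{-2453 + 2421627} = \sqrt{2419174}$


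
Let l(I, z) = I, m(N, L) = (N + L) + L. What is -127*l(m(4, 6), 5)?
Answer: -2032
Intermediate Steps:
m(N, L) = N + 2*L (m(N, L) = (L + N) + L = N + 2*L)
-127*l(m(4, 6), 5) = -127*(4 + 2*6) = -127*(4 + 12) = -127*16 = -2032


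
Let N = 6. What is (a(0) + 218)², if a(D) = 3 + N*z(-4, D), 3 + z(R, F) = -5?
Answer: 29929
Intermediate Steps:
z(R, F) = -8 (z(R, F) = -3 - 5 = -8)
a(D) = -45 (a(D) = 3 + 6*(-8) = 3 - 48 = -45)
(a(0) + 218)² = (-45 + 218)² = 173² = 29929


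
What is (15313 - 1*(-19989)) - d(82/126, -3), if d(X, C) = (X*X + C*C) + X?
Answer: 140073653/3969 ≈ 35292.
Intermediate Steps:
d(X, C) = X + C² + X² (d(X, C) = (X² + C²) + X = (C² + X²) + X = X + C² + X²)
(15313 - 1*(-19989)) - d(82/126, -3) = (15313 - 1*(-19989)) - (82/126 + (-3)² + (82/126)²) = (15313 + 19989) - (82*(1/126) + 9 + (82*(1/126))²) = 35302 - (41/63 + 9 + (41/63)²) = 35302 - (41/63 + 9 + 1681/3969) = 35302 - 1*39985/3969 = 35302 - 39985/3969 = 140073653/3969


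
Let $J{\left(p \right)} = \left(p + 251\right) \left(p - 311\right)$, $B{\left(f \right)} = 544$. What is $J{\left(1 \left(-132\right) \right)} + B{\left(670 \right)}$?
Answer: $-52173$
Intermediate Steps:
$J{\left(p \right)} = \left(-311 + p\right) \left(251 + p\right)$ ($J{\left(p \right)} = \left(251 + p\right) \left(-311 + p\right) = \left(-311 + p\right) \left(251 + p\right)$)
$J{\left(1 \left(-132\right) \right)} + B{\left(670 \right)} = \left(-78061 + \left(1 \left(-132\right)\right)^{2} - 60 \cdot 1 \left(-132\right)\right) + 544 = \left(-78061 + \left(-132\right)^{2} - -7920\right) + 544 = \left(-78061 + 17424 + 7920\right) + 544 = -52717 + 544 = -52173$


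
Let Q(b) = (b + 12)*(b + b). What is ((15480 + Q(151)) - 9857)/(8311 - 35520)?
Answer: -54849/27209 ≈ -2.0158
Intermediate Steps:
Q(b) = 2*b*(12 + b) (Q(b) = (12 + b)*(2*b) = 2*b*(12 + b))
((15480 + Q(151)) - 9857)/(8311 - 35520) = ((15480 + 2*151*(12 + 151)) - 9857)/(8311 - 35520) = ((15480 + 2*151*163) - 9857)/(-27209) = ((15480 + 49226) - 9857)*(-1/27209) = (64706 - 9857)*(-1/27209) = 54849*(-1/27209) = -54849/27209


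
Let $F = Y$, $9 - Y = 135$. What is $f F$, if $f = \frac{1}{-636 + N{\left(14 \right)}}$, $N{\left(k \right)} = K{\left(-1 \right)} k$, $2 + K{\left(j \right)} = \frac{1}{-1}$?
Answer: $\frac{21}{113} \approx 0.18584$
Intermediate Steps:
$K{\left(j \right)} = -3$ ($K{\left(j \right)} = -2 + \frac{1}{-1} = -2 - 1 = -3$)
$N{\left(k \right)} = - 3 k$
$Y = -126$ ($Y = 9 - 135 = -126$)
$F = -126$
$f = - \frac{1}{678}$ ($f = \frac{1}{-636 - 42} = \frac{1}{-678} = - \frac{1}{678} \approx -0.0014749$)
$f F = \left(- \frac{1}{678}\right) \left(-126\right) = \frac{21}{113}$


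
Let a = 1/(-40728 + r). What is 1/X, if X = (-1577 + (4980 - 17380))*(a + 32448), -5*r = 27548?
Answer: -231188/104849698536963 ≈ -2.2049e-9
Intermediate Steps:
r = -27548/5 (r = -⅕*27548 = -27548/5 ≈ -5509.6)
a = -5/231188 (a = 1/(-40728 - 27548/5) = 1/(-231188/5) = -5/231188 ≈ -2.1627e-5)
X = -104849698536963/231188 (X = (-1577 + (4980 - 17380))*(-5/231188 + 32448) = (-1577 - 12400)*(7501588219/231188) = -13977*7501588219/231188 = -104849698536963/231188 ≈ -4.5353e+8)
1/X = 1/(-104849698536963/231188) = -231188/104849698536963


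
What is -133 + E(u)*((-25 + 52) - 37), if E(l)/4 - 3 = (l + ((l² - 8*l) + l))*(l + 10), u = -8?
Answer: -9213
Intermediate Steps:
E(l) = 12 + 4*(10 + l)*(l² - 6*l) (E(l) = 12 + 4*((l + ((l² - 8*l) + l))*(l + 10)) = 12 + 4*((l + (l² - 7*l))*(10 + l)) = 12 + 4*((l² - 6*l)*(10 + l)) = 12 + 4*((10 + l)*(l² - 6*l)) = 12 + 4*(10 + l)*(l² - 6*l))
-133 + E(u)*((-25 + 52) - 37) = -133 + (12 - 240*(-8) + 4*(-8)³ + 16*(-8)²)*((-25 + 52) - 37) = -133 + (12 + 1920 + 4*(-512) + 16*64)*(27 - 37) = -133 + (12 + 1920 - 2048 + 1024)*(-10) = -133 + 908*(-10) = -133 - 9080 = -9213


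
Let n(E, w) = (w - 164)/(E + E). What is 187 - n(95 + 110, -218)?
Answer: 38526/205 ≈ 187.93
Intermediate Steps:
n(E, w) = (-164 + w)/(2*E) (n(E, w) = (-164 + w)/((2*E)) = (-164 + w)*(1/(2*E)) = (-164 + w)/(2*E))
187 - n(95 + 110, -218) = 187 - (-164 - 218)/(2*(95 + 110)) = 187 - (-382)/(2*205) = 187 - 1*(-191/205) = 187 + 191/205 = 38526/205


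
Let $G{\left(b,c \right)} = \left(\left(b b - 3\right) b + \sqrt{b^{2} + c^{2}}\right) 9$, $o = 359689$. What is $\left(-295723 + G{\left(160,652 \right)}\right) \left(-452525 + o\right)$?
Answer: $-3394451512052 - 3342096 \sqrt{28169} \approx -3.395 \cdot 10^{12}$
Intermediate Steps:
$G{\left(b,c \right)} = 9 \sqrt{b^{2} + c^{2}} + 9 b \left(-3 + b^{2}\right)$ ($G{\left(b,c \right)} = \left(\left(b^{2} - 3\right) b + \sqrt{b^{2} + c^{2}}\right) 9 = \left(\left(-3 + b^{2}\right) b + \sqrt{b^{2} + c^{2}}\right) 9 = \left(b \left(-3 + b^{2}\right) + \sqrt{b^{2} + c^{2}}\right) 9 = \left(\sqrt{b^{2} + c^{2}} + b \left(-3 + b^{2}\right)\right) 9 = 9 \sqrt{b^{2} + c^{2}} + 9 b \left(-3 + b^{2}\right)$)
$\left(-295723 + G{\left(160,652 \right)}\right) \left(-452525 + o\right) = \left(-295723 + \left(\left(-27\right) 160 + 9 \cdot 160^{3} + 9 \sqrt{160^{2} + 652^{2}}\right)\right) \left(-452525 + 359689\right) = \left(-295723 + \left(-4320 + 9 \cdot 4096000 + 9 \sqrt{25600 + 425104}\right)\right) \left(-92836\right) = \left(-295723 + \left(-4320 + 36864000 + 9 \sqrt{450704}\right)\right) \left(-92836\right) = \left(-295723 + \left(-4320 + 36864000 + 9 \cdot 4 \sqrt{28169}\right)\right) \left(-92836\right) = \left(-295723 + \left(-4320 + 36864000 + 36 \sqrt{28169}\right)\right) \left(-92836\right) = \left(-295723 + \left(36859680 + 36 \sqrt{28169}\right)\right) \left(-92836\right) = \left(36563957 + 36 \sqrt{28169}\right) \left(-92836\right) = -3394451512052 - 3342096 \sqrt{28169}$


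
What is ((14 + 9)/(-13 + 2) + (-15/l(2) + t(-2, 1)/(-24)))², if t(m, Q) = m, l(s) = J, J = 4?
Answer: 36100/1089 ≈ 33.150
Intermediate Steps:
l(s) = 4
((14 + 9)/(-13 + 2) + (-15/l(2) + t(-2, 1)/(-24)))² = ((14 + 9)/(-13 + 2) + (-15/4 - 2/(-24)))² = (23/(-11) + (-15*¼ - 2*(-1/24)))² = (23*(-1/11) + (-15/4 + 1/12))² = (-23/11 - 11/3)² = (-190/33)² = 36100/1089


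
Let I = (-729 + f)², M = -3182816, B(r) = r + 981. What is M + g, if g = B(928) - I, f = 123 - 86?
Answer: -3659771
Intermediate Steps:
B(r) = 981 + r
f = 37
I = 478864 (I = (-729 + 37)² = (-692)² = 478864)
g = -476955 (g = (981 + 928) - 1*478864 = 1909 - 478864 = -476955)
M + g = -3182816 - 476955 = -3659771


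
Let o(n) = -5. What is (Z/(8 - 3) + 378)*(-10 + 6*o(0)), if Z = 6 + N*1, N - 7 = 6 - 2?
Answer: -15256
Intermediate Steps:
N = 11 (N = 7 + (6 - 2) = 7 + 4 = 11)
Z = 17 (Z = 6 + 11*1 = 6 + 11 = 17)
(Z/(8 - 3) + 378)*(-10 + 6*o(0)) = (17/(8 - 3) + 378)*(-10 + 6*(-5)) = (17/5 + 378)*(-10 - 30) = ((1/5)*17 + 378)*(-40) = (17/5 + 378)*(-40) = (1907/5)*(-40) = -15256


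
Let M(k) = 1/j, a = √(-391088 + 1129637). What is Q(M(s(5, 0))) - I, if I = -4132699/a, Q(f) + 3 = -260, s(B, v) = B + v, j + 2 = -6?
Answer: -263 + 4132699*√82061/246183 ≈ 4545.9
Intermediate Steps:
a = 3*√82061 (a = √738549 = 3*√82061 ≈ 859.39)
j = -8 (j = -2 - 6 = -8)
M(k) = -⅛ (M(k) = 1/(-8) = -⅛)
Q(f) = -263 (Q(f) = -3 - 260 = -263)
I = -4132699*√82061/246183 ≈ -4808.9
Q(M(s(5, 0))) - I = -263 - (-4132699)*√82061/246183 = -263 + 4132699*√82061/246183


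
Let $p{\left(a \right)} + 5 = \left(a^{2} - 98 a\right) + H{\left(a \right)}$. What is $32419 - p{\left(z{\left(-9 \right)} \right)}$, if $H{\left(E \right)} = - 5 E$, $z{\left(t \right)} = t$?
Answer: $31416$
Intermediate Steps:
$p{\left(a \right)} = -5 + a^{2} - 103 a$ ($p{\left(a \right)} = -5 - \left(- a^{2} + 103 a\right) = -5 + \left(a^{2} - 103 a\right) = -5 + a^{2} - 103 a$)
$32419 - p{\left(z{\left(-9 \right)} \right)} = 32419 - \left(-5 + \left(-9\right)^{2} - -927\right) = 32419 - \left(-5 + 81 + 927\right) = 32419 - 1003 = 31416$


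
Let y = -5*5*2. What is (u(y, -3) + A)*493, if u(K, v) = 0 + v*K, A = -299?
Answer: -73457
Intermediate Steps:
y = -50 (y = -25*2 = -50)
u(K, v) = K*v (u(K, v) = 0 + K*v = K*v)
(u(y, -3) + A)*493 = (-50*(-3) - 299)*493 = (150 - 299)*493 = -149*493 = -73457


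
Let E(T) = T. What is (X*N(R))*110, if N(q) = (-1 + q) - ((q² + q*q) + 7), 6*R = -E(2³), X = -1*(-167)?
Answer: -2130920/9 ≈ -2.3677e+5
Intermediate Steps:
X = 167
R = -4/3 (R = (-1*2³)/6 = (-1*8)/6 = (⅙)*(-8) = -4/3 ≈ -1.3333)
N(q) = -8 + q - 2*q² (N(q) = (-1 + q) - ((q² + q²) + 7) = (-1 + q) - (2*q² + 7) = (-1 + q) - (7 + 2*q²) = (-1 + q) + (-7 - 2*q²) = -8 + q - 2*q²)
(X*N(R))*110 = (167*(-8 - 4/3 - 2*(-4/3)²))*110 = (167*(-8 - 4/3 - 2*16/9))*110 = (167*(-8 - 4/3 - 32/9))*110 = (167*(-116/9))*110 = -19372/9*110 = -2130920/9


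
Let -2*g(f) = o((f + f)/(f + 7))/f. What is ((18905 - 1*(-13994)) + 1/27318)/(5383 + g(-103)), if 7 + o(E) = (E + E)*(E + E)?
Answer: 433497098688/70930390225 ≈ 6.1116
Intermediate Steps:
o(E) = -7 + 4*E² (o(E) = -7 + (E + E)*(E + E) = -7 + (2*E)*(2*E) = -7 + 4*E²)
g(f) = -(-7 + 16*f²/(7 + f)²)/(2*f) (g(f) = -(-7 + 4*((f + f)/(f + 7))²)/(2*f) = -(-7 + 4*((2*f)/(7 + f))²)/(2*f) = -(-7 + 4*(2*f/(7 + f))²)/(2*f) = -(-7 + 4*(4*f²/(7 + f)²))/(2*f) = -(-7 + 16*f²/(7 + f)²)/(2*f))
((18905 - 1*(-13994)) + 1/27318)/(5383 + g(-103)) = ((18905 - 1*(-13994)) + 1/27318)/(5383 + ((7/2)/(-103) - 8*(-103)/(7 - 103)²)) = ((18905 + 13994) + 1/27318)/(5383 + ((7/2)*(-1/103) - 8*(-103)/(-96)²)) = (32899 + 1/27318)/(5383 + (-7/206 - 8*(-103)*1/9216)) = 898734883/(27318*(5383 + (-7/206 + 103/1152))) = 898734883/(27318*(5383 + 6577/118656)) = 898734883/(27318*(638731825/118656)) = (898734883/27318)*(118656/638731825) = 433497098688/70930390225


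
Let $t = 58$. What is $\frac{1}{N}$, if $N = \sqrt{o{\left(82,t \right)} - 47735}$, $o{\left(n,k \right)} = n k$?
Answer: $- \frac{i \sqrt{42979}}{42979} \approx - 0.0048236 i$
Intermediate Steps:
$o{\left(n,k \right)} = k n$
$N = i \sqrt{42979}$ ($N = \sqrt{58 \cdot 82 - 47735} = \sqrt{4756 - 47735} = \sqrt{-42979} = i \sqrt{42979} \approx 207.31 i$)
$\frac{1}{N} = \frac{1}{i \sqrt{42979}} = - \frac{i \sqrt{42979}}{42979}$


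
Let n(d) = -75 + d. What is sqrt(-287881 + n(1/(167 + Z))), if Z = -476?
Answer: I*sqrt(27494327145)/309 ≈ 536.62*I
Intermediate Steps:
sqrt(-287881 + n(1/(167 + Z))) = sqrt(-287881 + (-75 + 1/(167 - 476))) = sqrt(-287881 + (-75 + 1/(-309))) = sqrt(-287881 + (-75 - 1/309)) = sqrt(-287881 - 23176/309) = sqrt(-88978405/309) = I*sqrt(27494327145)/309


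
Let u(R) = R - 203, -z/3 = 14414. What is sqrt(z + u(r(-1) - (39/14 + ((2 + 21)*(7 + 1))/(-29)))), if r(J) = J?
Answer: I*sqrt(7160878186)/406 ≈ 208.43*I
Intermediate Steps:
z = -43242 (z = -3*14414 = -43242)
u(R) = -203 + R
sqrt(z + u(r(-1) - (39/14 + ((2 + 21)*(7 + 1))/(-29)))) = sqrt(-43242 + (-203 + (-1 - (39/14 + ((2 + 21)*(7 + 1))/(-29))))) = sqrt(-43242 + (-203 + (-1 - (39*(1/14) + (23*8)*(-1/29))))) = sqrt(-43242 + (-203 + (-1 - (39/14 + 184*(-1/29))))) = sqrt(-43242 + (-203 + (-1 - (39/14 - 184/29)))) = sqrt(-43242 + (-203 + (-1 - 1*(-1445/406)))) = sqrt(-43242 + (-203 + (-1 + 1445/406))) = sqrt(-43242 + (-203 + 1039/406)) = sqrt(-43242 - 81379/406) = sqrt(-17637631/406) = I*sqrt(7160878186)/406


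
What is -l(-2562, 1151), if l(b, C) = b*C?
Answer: 2948862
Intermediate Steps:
l(b, C) = C*b
-l(-2562, 1151) = -1151*(-2562) = -1*(-2948862) = 2948862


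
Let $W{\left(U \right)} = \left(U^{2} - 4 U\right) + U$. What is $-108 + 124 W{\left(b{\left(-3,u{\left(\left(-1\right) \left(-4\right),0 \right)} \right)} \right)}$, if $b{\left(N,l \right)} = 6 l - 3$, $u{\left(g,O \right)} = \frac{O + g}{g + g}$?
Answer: $-108$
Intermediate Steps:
$u{\left(g,O \right)} = \frac{O + g}{2 g}$
$b{\left(N,l \right)} = -3 + 6 l$
$W{\left(U \right)} = U^{2} - 3 U$
$-108 + 124 W{\left(b{\left(-3,u{\left(\left(-1\right) \left(-4\right),0 \right)} \right)} \right)} = -108 + 124 \left(-3 + 6 \frac{0 - -4}{2 \left(\left(-1\right) \left(-4\right)\right)}\right) \left(-3 - \left(3 - 6 \frac{0 - -4}{2 \left(\left(-1\right) \left(-4\right)\right)}\right)\right) = -108 + 124 \left(-3 + 6 \frac{0 + 4}{2 \cdot 4}\right) \left(-3 - \left(3 - 6 \frac{0 + 4}{2 \cdot 4}\right)\right) = -108 + 124 \left(-3 + 6 \cdot \frac{1}{2} \cdot \frac{1}{4} \cdot 4\right) \left(-3 - \left(3 - 6 \cdot \frac{1}{2} \cdot \frac{1}{4} \cdot 4\right)\right) = -108 + 124 \left(-3 + 6 \cdot \frac{1}{2}\right) \left(-3 + \left(-3 + 6 \cdot \frac{1}{2}\right)\right) = -108 + 124 \left(-3 + 3\right) \left(-3 + \left(-3 + 3\right)\right) = -108 + 124 \cdot 0 \left(-3 + 0\right) = -108 + 124 \cdot 0 \left(-3\right) = -108 + 124 \cdot 0 = -108 + 0 = -108$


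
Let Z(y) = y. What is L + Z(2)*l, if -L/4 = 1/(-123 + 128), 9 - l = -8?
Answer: 166/5 ≈ 33.200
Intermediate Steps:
l = 17 (l = 9 - 1*(-8) = 9 + 8 = 17)
L = -4/5 (L = -4/(-123 + 128) = -4/5 ≈ -0.80000)
L + Z(2)*l = -4/5 + 2*17 = -4/5 + 34 = 166/5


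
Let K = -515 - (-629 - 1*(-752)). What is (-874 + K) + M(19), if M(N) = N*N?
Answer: -1151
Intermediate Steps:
K = -638 (K = -515 - (-629 + 752) = -515 - 1*123 = -515 - 123 = -638)
M(N) = N**2
(-874 + K) + M(19) = (-874 - 638) + 19**2 = -1512 + 361 = -1151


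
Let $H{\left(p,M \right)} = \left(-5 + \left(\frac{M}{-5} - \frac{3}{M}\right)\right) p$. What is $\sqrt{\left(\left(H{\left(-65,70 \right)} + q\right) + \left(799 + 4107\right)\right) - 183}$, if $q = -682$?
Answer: $\frac{\sqrt{1034642}}{14} \approx 72.655$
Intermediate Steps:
$H{\left(p,M \right)} = p \left(-5 - \frac{3}{M} - \frac{M}{5}\right)$ ($H{\left(p,M \right)} = \left(-5 + \left(M \left(- \frac{1}{5}\right) - \frac{3}{M}\right)\right) p = \left(-5 - \left(\frac{3}{M} + \frac{M}{5}\right)\right) p = \left(-5 - \frac{3}{M} - \frac{M}{5}\right) p = p \left(-5 - \frac{3}{M} - \frac{M}{5}\right)$)
$\sqrt{\left(\left(H{\left(-65,70 \right)} + q\right) + \left(799 + 4107\right)\right) - 183} = \sqrt{\left(\left(\left(- \frac{1}{5}\right) \left(-65\right) \frac{1}{70} \left(15 + 70 \left(25 + 70\right)\right) - 682\right) + \left(799 + 4107\right)\right) - 183} = \sqrt{\left(\left(\left(- \frac{1}{5}\right) \left(-65\right) \frac{1}{70} \left(15 + 70 \cdot 95\right) - 682\right) + 4906\right) + \left(-9125 + 8942\right)} = \sqrt{\left(\left(\left(- \frac{1}{5}\right) \left(-65\right) \frac{1}{70} \left(15 + 6650\right) - 682\right) + 4906\right) - 183} = \sqrt{\left(\left(\left(- \frac{1}{5}\right) \left(-65\right) \frac{1}{70} \cdot 6665 - 682\right) + 4906\right) - 183} = \sqrt{\left(\left(\frac{17329}{14} - 682\right) + 4906\right) - 183} = \sqrt{\left(\frac{7781}{14} + 4906\right) - 183} = \sqrt{\frac{76465}{14} - 183} = \sqrt{\frac{73903}{14}} = \frac{\sqrt{1034642}}{14}$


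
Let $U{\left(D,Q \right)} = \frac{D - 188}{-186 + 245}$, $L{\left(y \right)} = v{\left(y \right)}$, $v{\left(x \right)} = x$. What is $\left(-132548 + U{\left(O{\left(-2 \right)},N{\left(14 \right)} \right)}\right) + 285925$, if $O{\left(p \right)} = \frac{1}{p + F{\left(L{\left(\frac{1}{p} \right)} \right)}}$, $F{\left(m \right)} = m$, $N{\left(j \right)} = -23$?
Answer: $\frac{45245273}{295} \approx 1.5337 \cdot 10^{5}$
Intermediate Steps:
$L{\left(y \right)} = y$
$O{\left(p \right)} = \frac{1}{p + \frac{1}{p}}$
$U{\left(D,Q \right)} = - \frac{188}{59} + \frac{D}{59}$ ($U{\left(D,Q \right)} = \frac{-188 + D}{59} = \left(-188 + D\right) \frac{1}{59} = - \frac{188}{59} + \frac{D}{59}$)
$\left(-132548 + U{\left(O{\left(-2 \right)},N{\left(14 \right)} \right)}\right) + 285925 = \left(-132548 - \left(\frac{188}{59} - \frac{\left(-2\right) \frac{1}{1 + \left(-2\right)^{2}}}{59}\right)\right) + 285925 = \left(-132548 - \left(\frac{188}{59} - \frac{\left(-2\right) \frac{1}{1 + 4}}{59}\right)\right) + 285925 = \left(-132548 - \left(\frac{188}{59} - \frac{\left(-2\right) \frac{1}{5}}{59}\right)\right) + 285925 = \left(-132548 + \left(- \frac{188}{59} + \frac{1}{59} \left(- \frac{2}{5}\right)\right)\right) + 285925 = \left(-132548 - \frac{942}{295}\right) + 285925 = - \frac{39102602}{295} + 285925 = \frac{45245273}{295}$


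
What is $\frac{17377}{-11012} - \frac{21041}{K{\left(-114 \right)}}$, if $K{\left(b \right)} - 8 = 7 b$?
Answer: $\frac{108987831}{4349740} \approx 25.056$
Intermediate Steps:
$K{\left(b \right)} = 8 + 7 b$
$\frac{17377}{-11012} - \frac{21041}{K{\left(-114 \right)}} = \frac{17377}{-11012} - \frac{21041}{8 + 7 \left(-114\right)} = 17377 \left(- \frac{1}{11012}\right) - \frac{21041}{8 - 798} = - \frac{17377}{11012} - \frac{21041}{-790} = - \frac{17377}{11012} - - \frac{21041}{790} = - \frac{17377}{11012} + \frac{21041}{790} = \frac{108987831}{4349740}$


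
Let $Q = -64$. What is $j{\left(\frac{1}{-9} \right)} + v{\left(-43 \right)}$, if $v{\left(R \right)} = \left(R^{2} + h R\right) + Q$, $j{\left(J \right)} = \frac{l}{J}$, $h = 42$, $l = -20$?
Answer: $159$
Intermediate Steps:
$j{\left(J \right)} = - \frac{20}{J}$
$v{\left(R \right)} = -64 + R^{2} + 42 R$ ($v{\left(R \right)} = \left(R^{2} + 42 R\right) - 64 = -64 + R^{2} + 42 R$)
$j{\left(\frac{1}{-9} \right)} + v{\left(-43 \right)} = - \frac{20}{\frac{1}{-9}} + \left(-64 + \left(-43\right)^{2} + 42 \left(-43\right)\right) = - \frac{20}{- \frac{1}{9}} - 21 = \left(-20\right) \left(-9\right) - 21 = 180 - 21 = 159$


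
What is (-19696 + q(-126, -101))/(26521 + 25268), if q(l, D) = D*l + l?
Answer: -7096/51789 ≈ -0.13702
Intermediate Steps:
q(l, D) = l + D*l
(-19696 + q(-126, -101))/(26521 + 25268) = (-19696 - 126*(1 - 101))/(26521 + 25268) = (-19696 - 126*(-100))/51789 = (-19696 + 12600)*(1/51789) = -7096*1/51789 = -7096/51789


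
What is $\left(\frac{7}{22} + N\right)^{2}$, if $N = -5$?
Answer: $\frac{10609}{484} \approx 21.919$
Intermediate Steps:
$\left(\frac{7}{22} + N\right)^{2} = \left(\frac{7}{22} - 5\right)^{2} = \left(- \frac{103}{22}\right)^{2} = \frac{10609}{484}$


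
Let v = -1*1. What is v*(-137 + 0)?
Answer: 137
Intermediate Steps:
v = -1
v*(-137 + 0) = -(-137 + 0) = -1*(-137) = 137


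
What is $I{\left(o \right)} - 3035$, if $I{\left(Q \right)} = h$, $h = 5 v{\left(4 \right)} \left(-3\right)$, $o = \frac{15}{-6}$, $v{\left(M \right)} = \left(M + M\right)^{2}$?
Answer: $-3995$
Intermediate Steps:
$v{\left(M \right)} = 4 M^{2}$ ($v{\left(M \right)} = \left(2 M\right)^{2} = 4 M^{2}$)
$o = - \frac{5}{2}$ ($o = 15 \left(- \frac{1}{6}\right) = - \frac{5}{2} \approx -2.5$)
$h = -960$ ($h = 5 \cdot 4 \cdot 4^{2} \left(-3\right) = 5 \cdot 4 \cdot 16 \left(-3\right) = 5 \cdot 64 \left(-3\right) = 320 \left(-3\right) = -960$)
$I{\left(Q \right)} = -960$
$I{\left(o \right)} - 3035 = -960 - 3035 = -3995$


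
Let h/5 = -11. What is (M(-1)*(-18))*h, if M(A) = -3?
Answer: -2970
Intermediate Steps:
h = -55 (h = 5*(-11) = -55)
(M(-1)*(-18))*h = -3*(-18)*(-55) = 54*(-55) = -2970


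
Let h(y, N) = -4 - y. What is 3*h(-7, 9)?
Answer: 9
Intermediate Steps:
3*h(-7, 9) = 3*(-4 - 1*(-7)) = 3*(-4 + 7) = 3*3 = 9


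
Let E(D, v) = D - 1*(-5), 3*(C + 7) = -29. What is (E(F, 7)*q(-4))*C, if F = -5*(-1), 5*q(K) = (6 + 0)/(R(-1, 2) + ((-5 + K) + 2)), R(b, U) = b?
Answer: 25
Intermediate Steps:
C = -50/3 (C = -7 + (⅓)*(-29) = -7 - 29/3 = -50/3 ≈ -16.667)
q(K) = 6/(5*(-4 + K)) (q(K) = ((6 + 0)/(-1 + ((-5 + K) + 2)))/5 = (6/(-1 + (-3 + K)))/5 = (6/(-4 + K))/5 = 6/(5*(-4 + K)))
F = 5
E(D, v) = 5 + D (E(D, v) = D + 5 = 5 + D)
(E(F, 7)*q(-4))*C = ((5 + 5)*(6/(5*(-4 - 4))))*(-50/3) = (10*((6/5)/(-8)))*(-50/3) = (10*((6/5)*(-⅛)))*(-50/3) = (10*(-3/20))*(-50/3) = -3/2*(-50/3) = 25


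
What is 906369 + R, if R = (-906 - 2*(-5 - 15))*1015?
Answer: 27379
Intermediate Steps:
R = -878990 (R = (-906 - 2*(-20))*1015 = (-906 + 40)*1015 = -866*1015 = -878990)
906369 + R = 906369 - 878990 = 27379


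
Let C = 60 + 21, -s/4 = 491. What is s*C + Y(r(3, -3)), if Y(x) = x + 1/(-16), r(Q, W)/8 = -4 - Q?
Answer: -2546241/16 ≈ -1.5914e+5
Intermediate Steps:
r(Q, W) = -32 - 8*Q (r(Q, W) = 8*(-4 - Q) = -32 - 8*Q)
s = -1964 (s = -4*491 = -1964)
Y(x) = -1/16 + x (Y(x) = x - 1/16 = -1/16 + x)
C = 81
s*C + Y(r(3, -3)) = -1964*81 + (-1/16 + (-32 - 8*3)) = -159084 + (-1/16 + (-32 - 24)) = -159084 + (-1/16 - 56) = -159084 - 897/16 = -2546241/16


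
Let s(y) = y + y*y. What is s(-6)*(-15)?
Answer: -450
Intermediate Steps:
s(y) = y + y²
s(-6)*(-15) = -6*(1 - 6)*(-15) = -6*(-5)*(-15) = 30*(-15) = -450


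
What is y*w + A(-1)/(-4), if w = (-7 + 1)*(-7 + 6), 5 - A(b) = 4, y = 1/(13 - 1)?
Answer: ¼ ≈ 0.25000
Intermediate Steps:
y = 1/12 ≈ 0.083333
A(b) = 1 (A(b) = 5 - 1*4 = 5 - 4 = 1)
w = 6 (w = -6*(-1) = 6)
y*w + A(-1)/(-4) = (1/12)*6 + 1/(-4) = ½ + 1*(-¼) = ½ - ¼ = ¼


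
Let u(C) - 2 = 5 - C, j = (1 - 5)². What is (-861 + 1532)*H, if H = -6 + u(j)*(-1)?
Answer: 2013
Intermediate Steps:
j = 16 (j = (-4)² = 16)
u(C) = 7 - C (u(C) = 2 + (5 - C) = 7 - C)
H = 3 (H = -6 + (7 - 1*16)*(-1) = -6 + (7 - 16)*(-1) = -6 - 9*(-1) = -6 + 9 = 3)
(-861 + 1532)*H = (-861 + 1532)*3 = 671*3 = 2013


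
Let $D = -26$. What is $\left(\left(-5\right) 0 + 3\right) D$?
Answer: $-78$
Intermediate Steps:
$\left(\left(-5\right) 0 + 3\right) D = \left(\left(-5\right) 0 + 3\right) \left(-26\right) = \left(0 + 3\right) \left(-26\right) = 3 \left(-26\right) = -78$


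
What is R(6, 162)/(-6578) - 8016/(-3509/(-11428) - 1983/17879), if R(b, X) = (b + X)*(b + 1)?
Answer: -5386875494108244/131808934543 ≈ -40869.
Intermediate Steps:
R(b, X) = (1 + b)*(X + b) (R(b, X) = (X + b)*(1 + b) = (1 + b)*(X + b))
R(6, 162)/(-6578) - 8016/(-3509/(-11428) - 1983/17879) = (162 + 6 + 6**2 + 162*6)/(-6578) - 8016/(-3509/(-11428) - 1983/17879) = (162 + 6 + 36 + 972)*(-1/6578) - 8016/(-3509*(-1/11428) - 1983*1/17879) = 1176*(-1/6578) - 8016/(3509/11428 - 1983/17879) = -588/3289 - 8016/40075687/204321212 = -588/3289 - 8016*204321212/40075687 = -588/3289 - 1637838835392/40075687 = -5386875494108244/131808934543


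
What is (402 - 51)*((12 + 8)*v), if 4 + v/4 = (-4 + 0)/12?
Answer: -121680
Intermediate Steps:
v = -52/3 (v = -16 + 4*((-4 + 0)/12) = -16 + 4*(-4*1/12) = -16 + 4*(-⅓) = -16 - 4/3 = -52/3 ≈ -17.333)
(402 - 51)*((12 + 8)*v) = (402 - 51)*((12 + 8)*(-52/3)) = 351*(20*(-52/3)) = 351*(-1040/3) = -121680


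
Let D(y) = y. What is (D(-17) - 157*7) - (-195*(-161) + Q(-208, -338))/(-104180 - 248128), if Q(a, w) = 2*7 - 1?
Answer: -98286080/88077 ≈ -1115.9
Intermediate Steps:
Q(a, w) = 13 (Q(a, w) = 14 - 1 = 13)
(D(-17) - 157*7) - (-195*(-161) + Q(-208, -338))/(-104180 - 248128) = (-17 - 157*7) - (-195*(-161) + 13)/(-104180 - 248128) = (-17 - 1099) - (31395 + 13)/(-352308) = -1116 - 31408*(-1)/352308 = -1116 - 1*(-7852/88077) = -1116 + 7852/88077 = -98286080/88077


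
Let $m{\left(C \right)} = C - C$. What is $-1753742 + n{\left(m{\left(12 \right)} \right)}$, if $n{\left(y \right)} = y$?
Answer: $-1753742$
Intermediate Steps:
$m{\left(C \right)} = 0$
$-1753742 + n{\left(m{\left(12 \right)} \right)} = -1753742 + 0 = -1753742$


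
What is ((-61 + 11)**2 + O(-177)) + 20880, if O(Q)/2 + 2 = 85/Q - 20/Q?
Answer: 4137422/177 ≈ 23375.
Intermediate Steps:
O(Q) = -4 + 130/Q (O(Q) = -4 + 2*(85/Q - 20/Q) = -4 + 2*(65/Q) = -4 + 130/Q)
((-61 + 11)**2 + O(-177)) + 20880 = ((-61 + 11)**2 + (-4 + 130/(-177))) + 20880 = ((-50)**2 + (-4 + 130*(-1/177))) + 20880 = (2500 + (-4 - 130/177)) + 20880 = (2500 - 838/177) + 20880 = 441662/177 + 20880 = 4137422/177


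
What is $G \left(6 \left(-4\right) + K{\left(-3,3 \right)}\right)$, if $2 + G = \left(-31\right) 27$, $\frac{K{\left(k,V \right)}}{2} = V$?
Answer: $15102$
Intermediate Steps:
$K{\left(k,V \right)} = 2 V$
$G = -839$ ($G = -2 - 837 = -839$)
$G \left(6 \left(-4\right) + K{\left(-3,3 \right)}\right) = - 839 \left(6 \left(-4\right) + 2 \cdot 3\right) = - 839 \left(-24 + 6\right) = \left(-839\right) \left(-18\right) = 15102$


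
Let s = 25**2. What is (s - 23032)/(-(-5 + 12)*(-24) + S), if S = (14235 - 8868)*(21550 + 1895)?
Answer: -7469/41943161 ≈ -0.00017807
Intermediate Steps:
S = 125829315 (S = 5367*23445 = 125829315)
s = 625
(s - 23032)/(-(-5 + 12)*(-24) + S) = (625 - 23032)/(-(-5 + 12)*(-24) + 125829315) = -22407/(-1*7*(-24) + 125829315) = -22407/(-7*(-24) + 125829315) = -22407/(168 + 125829315) = -22407/125829483 = -22407*1/125829483 = -7469/41943161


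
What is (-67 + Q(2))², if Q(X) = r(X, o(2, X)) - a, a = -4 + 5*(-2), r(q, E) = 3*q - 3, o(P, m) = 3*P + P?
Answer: 2500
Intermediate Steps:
o(P, m) = 4*P
r(q, E) = -3 + 3*q
a = -14 (a = -4 - 10 = -14)
Q(X) = 11 + 3*X (Q(X) = (-3 + 3*X) - 1*(-14) = (-3 + 3*X) + 14 = 11 + 3*X)
(-67 + Q(2))² = (-67 + (11 + 3*2))² = (-67 + (11 + 6))² = (-67 + 17)² = (-50)² = 2500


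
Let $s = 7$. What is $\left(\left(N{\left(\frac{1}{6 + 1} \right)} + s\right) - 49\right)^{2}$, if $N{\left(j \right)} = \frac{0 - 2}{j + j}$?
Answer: $2401$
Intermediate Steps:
$N{\left(j \right)} = - \frac{1}{j}$ ($N{\left(j \right)} = - \frac{2}{2 j} = - 2 \frac{1}{2 j} = - \frac{1}{j}$)
$\left(\left(N{\left(\frac{1}{6 + 1} \right)} + s\right) - 49\right)^{2} = \left(\left(- \frac{1}{\frac{1}{6 + 1}} + 7\right) - 49\right)^{2} = \left(\left(- \frac{1}{\frac{1}{7}} + 7\right) - 49\right)^{2} = \left(\left(\left(-1\right) 7 + 7\right) - 49\right)^{2} = \left(\left(-7 + 7\right) - 49\right)^{2} = \left(0 - 49\right)^{2} = \left(-49\right)^{2} = 2401$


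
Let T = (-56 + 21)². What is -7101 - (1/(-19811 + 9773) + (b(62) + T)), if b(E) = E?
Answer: -84198743/10038 ≈ -8388.0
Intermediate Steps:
T = 1225 (T = (-35)² = 1225)
-7101 - (1/(-19811 + 9773) + (b(62) + T)) = -7101 - (1/(-19811 + 9773) + (62 + 1225)) = -7101 - (1/(-10038) + 1287) = -7101 - (-1/10038 + 1287) = -7101 - 1*12918905/10038 = -7101 - 12918905/10038 = -84198743/10038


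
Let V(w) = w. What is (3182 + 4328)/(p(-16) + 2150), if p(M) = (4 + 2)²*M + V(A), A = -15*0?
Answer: 3755/787 ≈ 4.7713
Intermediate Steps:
A = 0 (A = -3*0 = 0)
p(M) = 36*M (p(M) = (4 + 2)²*M + 0 = 6²*M + 0 = 36*M + 0 = 36*M)
(3182 + 4328)/(p(-16) + 2150) = (3182 + 4328)/(36*(-16) + 2150) = 7510/(-576 + 2150) = 7510/1574 = 7510*(1/1574) = 3755/787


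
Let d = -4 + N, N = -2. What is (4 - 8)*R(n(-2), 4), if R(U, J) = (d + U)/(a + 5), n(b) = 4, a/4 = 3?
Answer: 8/17 ≈ 0.47059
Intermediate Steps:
d = -6 (d = -4 - 2 = -6)
a = 12 (a = 4*3 = 12)
R(U, J) = -6/17 + U/17 (R(U, J) = (-6 + U)/(12 + 5) = (-6 + U)/17 = (-6 + U)*(1/17) = -6/17 + U/17)
(4 - 8)*R(n(-2), 4) = (4 - 8)*(-6/17 + (1/17)*4) = -4*(-6/17 + 4/17) = -4*(-2/17) = 8/17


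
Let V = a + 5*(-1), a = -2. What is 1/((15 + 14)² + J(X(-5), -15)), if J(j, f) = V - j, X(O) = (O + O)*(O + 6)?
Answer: 1/844 ≈ 0.0011848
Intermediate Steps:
V = -7 (V = -2 + 5*(-1) = -2 - 5 = -7)
X(O) = 2*O*(6 + O) (X(O) = (2*O)*(6 + O) = 2*O*(6 + O))
J(j, f) = -7 - j
1/((15 + 14)² + J(X(-5), -15)) = 1/((15 + 14)² + (-7 - 2*(-5)*(6 - 5))) = 1/(29² + (-7 - 2*(-5))) = 1/(841 + (-7 - 1*(-10))) = 1/(841 + (-7 + 10)) = 1/(841 + 3) = 1/844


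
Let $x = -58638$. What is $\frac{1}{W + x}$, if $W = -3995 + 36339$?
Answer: $- \frac{1}{26294} \approx -3.8031 \cdot 10^{-5}$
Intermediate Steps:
$W = 32344$
$\frac{1}{W + x} = \frac{1}{32344 - 58638} = \frac{1}{-26294} = - \frac{1}{26294}$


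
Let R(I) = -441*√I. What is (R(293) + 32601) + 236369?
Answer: 268970 - 441*√293 ≈ 2.6142e+5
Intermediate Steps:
(R(293) + 32601) + 236369 = (-441*√293 + 32601) + 236369 = (32601 - 441*√293) + 236369 = 268970 - 441*√293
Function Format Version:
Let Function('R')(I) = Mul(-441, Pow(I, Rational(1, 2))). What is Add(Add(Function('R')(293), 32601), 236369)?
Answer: Add(268970, Mul(-441, Pow(293, Rational(1, 2)))) ≈ 2.6142e+5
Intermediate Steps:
Add(Add(Function('R')(293), 32601), 236369) = Add(Add(Mul(-441, Pow(293, Rational(1, 2))), 32601), 236369) = Add(Add(32601, Mul(-441, Pow(293, Rational(1, 2)))), 236369) = Add(268970, Mul(-441, Pow(293, Rational(1, 2))))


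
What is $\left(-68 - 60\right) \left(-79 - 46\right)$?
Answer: $16000$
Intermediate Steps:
$\left(-68 - 60\right) \left(-79 - 46\right) = \left(-128\right) \left(-125\right) = 16000$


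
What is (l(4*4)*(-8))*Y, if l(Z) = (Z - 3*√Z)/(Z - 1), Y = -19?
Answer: 608/15 ≈ 40.533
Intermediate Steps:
l(Z) = (Z - 3*√Z)/(-1 + Z)
(l(4*4)*(-8))*Y = (((4*4 - 3*√(4*4))/(-1 + 4*4))*(-8))*(-19) = (((16 - 3*√16)/(-1 + 16))*(-8))*(-19) = (((16 - 3*4)/15)*(-8))*(-19) = (((16 - 12)/15)*(-8))*(-19) = (((1/15)*4)*(-8))*(-19) = ((4/15)*(-8))*(-19) = -32/15*(-19) = 608/15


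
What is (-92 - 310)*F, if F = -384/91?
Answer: 154368/91 ≈ 1696.4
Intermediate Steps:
F = -384/91 (F = -384*1/91 = -384/91 ≈ -4.2198)
(-92 - 310)*F = (-92 - 310)*(-384/91) = -402*(-384/91) = 154368/91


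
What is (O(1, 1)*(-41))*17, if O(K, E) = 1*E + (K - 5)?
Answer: 2091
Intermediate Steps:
O(K, E) = -5 + E + K (O(K, E) = E + (-5 + K) = -5 + E + K)
(O(1, 1)*(-41))*17 = ((-5 + 1 + 1)*(-41))*17 = -3*(-41)*17 = 123*17 = 2091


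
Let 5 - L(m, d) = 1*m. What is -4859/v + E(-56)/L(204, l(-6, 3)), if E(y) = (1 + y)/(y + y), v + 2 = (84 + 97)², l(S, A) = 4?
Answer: -110099137/730132592 ≈ -0.15079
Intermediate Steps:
v = 32759 (v = -2 + (84 + 97)² = -2 + 181² = -2 + 32761 = 32759)
E(y) = (1 + y)/(2*y) (E(y) = (1 + y)/((2*y)) = (1 + y)*(1/(2*y)) = (1 + y)/(2*y))
L(m, d) = 5 - m
-4859/v + E(-56)/L(204, l(-6, 3)) = -4859/32759 + ((½)*(1 - 56)/(-56))/(5 - 1*204) = -4859*1/32759 + ((½)*(-1/56)*(-55))/(5 - 204) = -4859/32759 + (55/112)/(-199) = -4859/32759 + (55/112)*(-1/199) = -4859/32759 - 55/22288 = -110099137/730132592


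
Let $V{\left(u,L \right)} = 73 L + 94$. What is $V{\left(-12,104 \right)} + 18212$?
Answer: $25898$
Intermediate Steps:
$V{\left(u,L \right)} = 94 + 73 L$
$V{\left(-12,104 \right)} + 18212 = \left(94 + 73 \cdot 104\right) + 18212 = \left(94 + 7592\right) + 18212 = 7686 + 18212 = 25898$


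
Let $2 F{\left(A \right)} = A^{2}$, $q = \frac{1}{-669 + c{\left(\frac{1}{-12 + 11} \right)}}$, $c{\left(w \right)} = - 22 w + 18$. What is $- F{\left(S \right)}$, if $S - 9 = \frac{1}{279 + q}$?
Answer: $- \frac{2496523241521}{61593480200} \approx -40.532$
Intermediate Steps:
$c{\left(w \right)} = 18 - 22 w$
$q = - \frac{1}{629}$ ($q = \frac{1}{-669 - \left(-18 + \frac{22}{-12 + 11}\right)} = \frac{1}{-669 - \left(-18 + \frac{22}{-1}\right)} = \frac{1}{-669 + \left(18 - -22\right)} = \frac{1}{-669 + \left(18 + 22\right)} = \frac{1}{-669 + 40} = \frac{1}{-629} = - \frac{1}{629} \approx -0.0015898$)
$S = \frac{1580039}{175490}$ ($S = 9 + \frac{1}{279 - \frac{1}{629}} = 9 + \frac{1}{\frac{175490}{629}} = 9 + \frac{629}{175490} = \frac{1580039}{175490} \approx 9.0036$)
$F{\left(A \right)} = \frac{A^{2}}{2}$
$- F{\left(S \right)} = - \frac{\left(\frac{1580039}{175490}\right)^{2}}{2} = - \frac{2496523241521}{2 \cdot 30796740100} = \left(-1\right) \frac{2496523241521}{61593480200} = - \frac{2496523241521}{61593480200}$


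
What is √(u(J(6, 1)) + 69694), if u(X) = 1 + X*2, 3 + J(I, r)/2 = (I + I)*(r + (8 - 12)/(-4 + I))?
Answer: √69635 ≈ 263.88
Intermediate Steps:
J(I, r) = -6 + 4*I*(r - 4/(-4 + I)) (J(I, r) = -6 + 2*((I + I)*(r + (8 - 12)/(-4 + I))) = -6 + 2*((2*I)*(r - 4/(-4 + I))) = -6 + 2*(2*I*(r - 4/(-4 + I))) = -6 + 4*I*(r - 4/(-4 + I)))
u(X) = 1 + 2*X
√(u(J(6, 1)) + 69694) = √((1 + 2*(2*(12 - 11*6 - 8*6*1 + 2*1*6²)/(-4 + 6))) + 69694) = √((1 + 2*(2*(12 - 66 - 48 + 2*1*36)/2)) + 69694) = √((1 + 2*(2*(½)*(12 - 66 - 48 + 72))) + 69694) = √((1 + 2*(2*(½)*(-30))) + 69694) = √((1 + 2*(-30)) + 69694) = √((1 - 60) + 69694) = √(-59 + 69694) = √69635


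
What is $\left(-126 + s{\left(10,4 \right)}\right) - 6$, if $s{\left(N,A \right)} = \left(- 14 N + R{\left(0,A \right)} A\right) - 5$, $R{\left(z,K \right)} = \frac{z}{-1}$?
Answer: $-277$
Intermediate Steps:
$R{\left(z,K \right)} = - z$ ($R{\left(z,K \right)} = z \left(-1\right) = - z$)
$s{\left(N,A \right)} = -5 - 14 N$ ($s{\left(N,A \right)} = \left(- 14 N + \left(-1\right) 0 A\right) - 5 = \left(- 14 N + 0 A\right) - 5 = \left(- 14 N + 0\right) - 5 = - 14 N - 5 = -5 - 14 N$)
$\left(-126 + s{\left(10,4 \right)}\right) - 6 = \left(-126 - 145\right) - 6 = -271 - 6 = -277$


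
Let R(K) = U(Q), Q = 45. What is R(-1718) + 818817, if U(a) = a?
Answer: 818862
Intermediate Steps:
R(K) = 45
R(-1718) + 818817 = 45 + 818817 = 818862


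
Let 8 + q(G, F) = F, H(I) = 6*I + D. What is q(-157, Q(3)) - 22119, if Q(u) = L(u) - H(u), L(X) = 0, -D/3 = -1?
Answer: -22148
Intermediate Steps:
D = 3 (D = -3*(-1) = 3)
H(I) = 3 + 6*I (H(I) = 6*I + 3 = 3 + 6*I)
Q(u) = -3 - 6*u (Q(u) = 0 - (3 + 6*u) = 0 + (-3 - 6*u) = -3 - 6*u)
q(G, F) = -8 + F
q(-157, Q(3)) - 22119 = (-8 + (-3 - 6*3)) - 22119 = (-8 + (-3 - 18)) - 22119 = (-8 - 21) - 22119 = -29 - 22119 = -22148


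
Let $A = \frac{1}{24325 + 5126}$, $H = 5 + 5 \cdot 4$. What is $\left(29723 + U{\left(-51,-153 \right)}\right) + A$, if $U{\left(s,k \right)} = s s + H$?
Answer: $\frac{952710400}{29451} \approx 32349.0$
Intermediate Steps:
$H = 25$ ($H = 5 + 20 = 25$)
$U{\left(s,k \right)} = 25 + s^{2}$ ($U{\left(s,k \right)} = s s + 25 = s^{2} + 25 = 25 + s^{2}$)
$A = \frac{1}{29451} \approx 3.3955 \cdot 10^{-5}$
$\left(29723 + U{\left(-51,-153 \right)}\right) + A = \left(29723 + \left(25 + \left(-51\right)^{2}\right)\right) + \frac{1}{29451} = \left(29723 + \left(25 + 2601\right)\right) + \frac{1}{29451} = \left(29723 + 2626\right) + \frac{1}{29451} = 32349 + \frac{1}{29451} = \frac{952710400}{29451}$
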